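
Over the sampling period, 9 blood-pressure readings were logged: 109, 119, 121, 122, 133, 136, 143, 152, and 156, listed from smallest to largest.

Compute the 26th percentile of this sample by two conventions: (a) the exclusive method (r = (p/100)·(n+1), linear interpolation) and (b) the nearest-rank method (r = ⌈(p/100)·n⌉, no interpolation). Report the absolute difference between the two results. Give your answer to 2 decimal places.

n = 9.
(a) r = 2.6; between ranks 2 (119) and 3 (121): 120.2.
(b) the nearest-rank method: rank 3 → 121.
|120.2 − 121| = 0.8.

0.80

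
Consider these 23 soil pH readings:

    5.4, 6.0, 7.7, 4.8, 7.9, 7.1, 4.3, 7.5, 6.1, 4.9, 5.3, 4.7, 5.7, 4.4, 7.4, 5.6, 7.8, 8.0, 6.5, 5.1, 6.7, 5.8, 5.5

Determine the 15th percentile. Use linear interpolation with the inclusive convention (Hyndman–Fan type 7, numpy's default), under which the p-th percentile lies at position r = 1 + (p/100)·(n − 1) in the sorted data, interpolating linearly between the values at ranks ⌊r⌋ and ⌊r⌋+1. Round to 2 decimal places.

4.83

Sorted: 4.3, 4.4, 4.7, 4.8, 4.9, 5.1, 5.3, 5.4, 5.5, 5.6, 5.7, 5.8, 6.0, 6.1, 6.5, 6.7, 7.1, 7.4, 7.5, 7.7, 7.8, 7.9, 8.0.
n = 23.
r = 1 + (15/100)·(23 − 1) = 1 + 3.3 = 4.3.
Rank 4 is 4.8 and rank 5 is 4.9.
Interpolate: 4.8 + 0.3·(4.9 − 4.8) = 4.8 + 0.3·0.1 = 4.83.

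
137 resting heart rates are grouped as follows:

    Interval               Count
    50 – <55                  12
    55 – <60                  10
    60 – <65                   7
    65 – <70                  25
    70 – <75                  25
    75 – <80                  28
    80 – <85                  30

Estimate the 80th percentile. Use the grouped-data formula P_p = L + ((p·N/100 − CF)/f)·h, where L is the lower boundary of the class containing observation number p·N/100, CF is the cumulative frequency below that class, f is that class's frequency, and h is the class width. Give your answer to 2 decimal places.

80.43

N = 137; target position k = 80/100 · 137 = 109.6.
Cumulative frequencies: 12, 22, 29, 54, 79, 107, 137.
Observation 109.6 falls in the class 80 – <85.
L = 80, CF = 107, f = 30, h = 5.
P80 = 80 + ((109.6 − 107)/30)·5 = 80 + 0.433333 = 80.4333.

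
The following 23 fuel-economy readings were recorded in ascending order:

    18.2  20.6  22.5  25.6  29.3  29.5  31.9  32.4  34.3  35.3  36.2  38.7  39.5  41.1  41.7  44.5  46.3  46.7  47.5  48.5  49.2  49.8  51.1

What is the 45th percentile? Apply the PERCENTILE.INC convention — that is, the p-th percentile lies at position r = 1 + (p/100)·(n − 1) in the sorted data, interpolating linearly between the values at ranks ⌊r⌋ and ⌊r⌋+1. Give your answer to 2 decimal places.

n = 23.
r = 1 + (45/100)·(23 − 1) = 1 + 9.9 = 10.9.
Rank 10 is 35.3 and rank 11 is 36.2.
Interpolate: 35.3 + 0.9·(36.2 − 35.3) = 35.3 + 0.9·0.9 = 36.11.

36.11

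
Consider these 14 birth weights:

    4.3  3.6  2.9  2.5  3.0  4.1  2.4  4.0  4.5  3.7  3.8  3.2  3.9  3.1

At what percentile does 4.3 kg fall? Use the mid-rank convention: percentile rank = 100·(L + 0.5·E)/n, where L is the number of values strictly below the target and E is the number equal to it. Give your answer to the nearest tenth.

89.3

Sorted: 2.4, 2.5, 2.9, 3.0, 3.1, 3.2, 3.6, 3.7, 3.8, 3.9, 4.0, 4.1, 4.3, 4.5.
Count below 4.3: L = 12; count equal: E = 1; n = 14.
Percentile rank = 100·(12 + 0.5·1)/14 = 100·12.5/14 = 89.29.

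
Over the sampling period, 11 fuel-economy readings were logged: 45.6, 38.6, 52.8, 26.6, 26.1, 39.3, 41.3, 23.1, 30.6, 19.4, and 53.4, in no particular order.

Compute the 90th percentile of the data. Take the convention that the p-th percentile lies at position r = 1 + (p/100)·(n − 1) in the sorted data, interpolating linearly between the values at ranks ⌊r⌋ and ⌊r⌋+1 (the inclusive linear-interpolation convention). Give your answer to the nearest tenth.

52.8

Sorted: 19.4, 23.1, 26.1, 26.6, 30.6, 38.6, 39.3, 41.3, 45.6, 52.8, 53.4.
n = 11.
r = 1 + (90/100)·(11 − 1) = 1 + 9 = 10.
r is an integer, so P90 is the value at rank 10: 52.8.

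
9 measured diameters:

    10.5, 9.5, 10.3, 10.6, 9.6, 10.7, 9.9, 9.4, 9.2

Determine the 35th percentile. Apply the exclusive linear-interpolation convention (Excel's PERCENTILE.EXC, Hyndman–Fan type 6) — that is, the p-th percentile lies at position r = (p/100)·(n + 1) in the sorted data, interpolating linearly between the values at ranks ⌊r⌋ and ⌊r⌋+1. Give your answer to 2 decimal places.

Sorted: 9.2, 9.4, 9.5, 9.6, 9.9, 10.3, 10.5, 10.6, 10.7.
n = 9.
r = (35/100)·(9 + 1) = 3.5.
Rank 3 is 9.5 and rank 4 is 9.6.
Interpolate: 9.5 + 0.5·(9.6 − 9.5) = 9.5 + 0.5·0.1 = 9.55.

9.55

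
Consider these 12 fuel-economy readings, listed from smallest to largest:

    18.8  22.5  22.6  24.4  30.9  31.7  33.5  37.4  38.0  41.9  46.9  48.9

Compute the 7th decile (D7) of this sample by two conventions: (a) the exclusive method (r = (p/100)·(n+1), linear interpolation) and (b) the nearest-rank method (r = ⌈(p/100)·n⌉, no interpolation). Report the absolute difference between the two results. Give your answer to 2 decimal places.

0.39

n = 12.
(a) r = 9.1; between ranks 9 (38.0) and 10 (41.9): 38.39.
(b) the nearest-rank method: rank 9 → 38.
|38.39 − 38| = 0.39.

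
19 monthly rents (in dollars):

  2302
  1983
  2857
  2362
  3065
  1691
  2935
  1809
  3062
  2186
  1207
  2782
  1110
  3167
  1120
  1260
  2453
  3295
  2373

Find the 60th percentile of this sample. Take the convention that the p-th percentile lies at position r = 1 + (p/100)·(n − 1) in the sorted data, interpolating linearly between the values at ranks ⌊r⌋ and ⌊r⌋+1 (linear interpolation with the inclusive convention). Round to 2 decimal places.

Sorted: 1110, 1120, 1207, 1260, 1691, 1809, 1983, 2186, 2302, 2362, 2373, 2453, 2782, 2857, 2935, 3062, 3065, 3167, 3295.
n = 19.
r = 1 + (60/100)·(19 − 1) = 1 + 10.8 = 11.8.
Rank 11 is 2373 and rank 12 is 2453.
Interpolate: 2373 + 0.8·(2453 − 2373) = 2373 + 0.8·80 = 2437.

2437.00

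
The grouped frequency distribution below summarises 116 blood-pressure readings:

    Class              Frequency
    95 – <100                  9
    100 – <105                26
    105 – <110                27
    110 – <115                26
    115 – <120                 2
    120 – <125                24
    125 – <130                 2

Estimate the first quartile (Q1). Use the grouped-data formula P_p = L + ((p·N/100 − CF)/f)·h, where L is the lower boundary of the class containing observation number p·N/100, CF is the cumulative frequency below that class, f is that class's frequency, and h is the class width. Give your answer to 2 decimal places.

103.85

N = 116; target position k = 25/100 · 116 = 29.
Cumulative frequencies: 9, 35, 62, 88, 90, 114, 116.
Observation 29 falls in the class 100 – <105.
L = 100, CF = 9, f = 26, h = 5.
P25 = 100 + ((29 − 9)/26)·5 = 100 + 3.84615 = 103.846.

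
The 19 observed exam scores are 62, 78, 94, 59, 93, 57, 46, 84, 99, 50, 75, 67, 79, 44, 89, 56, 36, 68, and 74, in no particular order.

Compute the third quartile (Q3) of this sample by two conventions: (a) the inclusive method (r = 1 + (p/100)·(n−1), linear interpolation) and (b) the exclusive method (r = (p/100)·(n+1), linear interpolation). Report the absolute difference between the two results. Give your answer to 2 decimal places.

2.50

Sorted: 36, 44, 46, 50, 56, 57, 59, 62, 67, 68, 74, 75, 78, 79, 84, 89, 93, 94, 99.
n = 19.
(a) r = 14.5; between ranks 14 (79) and 15 (84): 81.5.
(b) r = 15 → value at rank 15 = 84.
|81.5 − 84| = 2.5.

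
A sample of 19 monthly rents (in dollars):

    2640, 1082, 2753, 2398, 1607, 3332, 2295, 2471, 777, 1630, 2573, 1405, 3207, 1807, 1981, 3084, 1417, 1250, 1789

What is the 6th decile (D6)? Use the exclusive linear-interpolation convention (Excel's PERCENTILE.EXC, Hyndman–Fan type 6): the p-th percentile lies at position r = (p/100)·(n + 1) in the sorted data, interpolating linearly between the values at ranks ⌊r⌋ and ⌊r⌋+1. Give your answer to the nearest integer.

2398

Sorted: 777, 1082, 1250, 1405, 1417, 1607, 1630, 1789, 1807, 1981, 2295, 2398, 2471, 2573, 2640, 2753, 3084, 3207, 3332.
n = 19.
r = (60/100)·(19 + 1) = 12.
r is an integer, so P60 is the value at rank 12: 2398.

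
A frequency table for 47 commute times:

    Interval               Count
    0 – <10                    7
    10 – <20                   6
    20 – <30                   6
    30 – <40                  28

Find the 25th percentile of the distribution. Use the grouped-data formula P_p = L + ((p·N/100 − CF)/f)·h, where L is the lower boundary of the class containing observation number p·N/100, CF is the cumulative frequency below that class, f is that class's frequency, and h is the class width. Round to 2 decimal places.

N = 47; target position k = 25/100 · 47 = 11.75.
Cumulative frequencies: 7, 13, 19, 47.
Observation 11.75 falls in the class 10 – <20.
L = 10, CF = 7, f = 6, h = 10.
P25 = 10 + ((11.75 − 7)/6)·10 = 10 + 7.91667 = 17.9167.

17.92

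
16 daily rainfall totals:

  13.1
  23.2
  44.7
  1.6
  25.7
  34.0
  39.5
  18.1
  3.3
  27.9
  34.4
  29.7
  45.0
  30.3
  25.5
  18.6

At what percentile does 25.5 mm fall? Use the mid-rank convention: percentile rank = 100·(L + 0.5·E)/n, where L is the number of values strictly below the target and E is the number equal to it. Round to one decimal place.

40.6

Sorted: 1.6, 3.3, 13.1, 18.1, 18.6, 23.2, 25.5, 25.7, 27.9, 29.7, 30.3, 34.0, 34.4, 39.5, 44.7, 45.0.
Count below 25.5: L = 6; count equal: E = 1; n = 16.
Percentile rank = 100·(6 + 0.5·1)/16 = 100·6.5/16 = 40.62.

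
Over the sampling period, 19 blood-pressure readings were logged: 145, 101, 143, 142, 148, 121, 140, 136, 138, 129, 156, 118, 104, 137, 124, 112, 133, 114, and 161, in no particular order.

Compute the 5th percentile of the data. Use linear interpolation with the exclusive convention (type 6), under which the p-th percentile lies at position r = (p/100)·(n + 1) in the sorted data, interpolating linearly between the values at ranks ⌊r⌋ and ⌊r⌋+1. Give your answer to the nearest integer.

Sorted: 101, 104, 112, 114, 118, 121, 124, 129, 133, 136, 137, 138, 140, 142, 143, 145, 148, 156, 161.
n = 19.
r = (5/100)·(19 + 1) = 1.
r is an integer, so P5 is the value at rank 1: 101.

101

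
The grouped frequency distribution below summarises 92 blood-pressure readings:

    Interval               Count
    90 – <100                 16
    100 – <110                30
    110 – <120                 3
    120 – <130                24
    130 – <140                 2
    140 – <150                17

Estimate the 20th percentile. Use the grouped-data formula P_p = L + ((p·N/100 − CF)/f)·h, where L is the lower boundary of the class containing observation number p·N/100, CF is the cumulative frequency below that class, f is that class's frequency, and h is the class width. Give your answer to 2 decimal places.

N = 92; target position k = 20/100 · 92 = 18.4.
Cumulative frequencies: 16, 46, 49, 73, 75, 92.
Observation 18.4 falls in the class 100 – <110.
L = 100, CF = 16, f = 30, h = 10.
P20 = 100 + ((18.4 − 16)/30)·10 = 100 + 0.8 = 100.8.

100.80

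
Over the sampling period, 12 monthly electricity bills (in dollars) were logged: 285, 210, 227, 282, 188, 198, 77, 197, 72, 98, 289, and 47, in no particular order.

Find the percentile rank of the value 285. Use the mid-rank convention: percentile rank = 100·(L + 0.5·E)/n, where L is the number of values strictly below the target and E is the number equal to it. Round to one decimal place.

87.5

Sorted: 47, 72, 77, 98, 188, 197, 198, 210, 227, 282, 285, 289.
Count below 285: L = 10; count equal: E = 1; n = 12.
Percentile rank = 100·(10 + 0.5·1)/12 = 100·10.5/12 = 87.5.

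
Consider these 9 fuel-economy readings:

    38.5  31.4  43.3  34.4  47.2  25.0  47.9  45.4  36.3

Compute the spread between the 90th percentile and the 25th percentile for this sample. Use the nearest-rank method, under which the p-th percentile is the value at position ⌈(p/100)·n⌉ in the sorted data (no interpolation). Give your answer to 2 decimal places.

13.50

Sorted: 25.0, 31.4, 34.4, 36.3, 38.5, 43.3, 45.4, 47.2, 47.9.
n = 9.
P25: rank ⌈25/100·9⌉ = 3 → 34.4.
P90: rank ⌈90/100·9⌉ = 9 → 47.9.
Difference: 47.9 − 34.4 = 13.5.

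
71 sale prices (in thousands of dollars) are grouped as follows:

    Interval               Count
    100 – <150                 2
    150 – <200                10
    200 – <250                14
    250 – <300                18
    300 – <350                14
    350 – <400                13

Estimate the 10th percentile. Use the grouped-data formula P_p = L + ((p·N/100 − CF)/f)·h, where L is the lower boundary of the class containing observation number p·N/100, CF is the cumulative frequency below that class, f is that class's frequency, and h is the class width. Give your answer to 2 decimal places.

175.50

N = 71; target position k = 10/100 · 71 = 7.1.
Cumulative frequencies: 2, 12, 26, 44, 58, 71.
Observation 7.1 falls in the class 150 – <200.
L = 150, CF = 2, f = 10, h = 50.
P10 = 150 + ((7.1 − 2)/10)·50 = 150 + 25.5 = 175.5.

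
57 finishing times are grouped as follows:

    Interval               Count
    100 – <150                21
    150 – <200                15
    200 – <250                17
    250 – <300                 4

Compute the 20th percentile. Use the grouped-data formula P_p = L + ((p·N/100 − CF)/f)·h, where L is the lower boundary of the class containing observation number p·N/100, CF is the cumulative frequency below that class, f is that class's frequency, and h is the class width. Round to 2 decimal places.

N = 57; target position k = 20/100 · 57 = 11.4.
Cumulative frequencies: 21, 36, 53, 57.
Observation 11.4 falls in the class 100 – <150.
L = 100, CF = 0, f = 21, h = 50.
P20 = 100 + ((11.4 − 0)/21)·50 = 100 + 27.1429 = 127.143.

127.14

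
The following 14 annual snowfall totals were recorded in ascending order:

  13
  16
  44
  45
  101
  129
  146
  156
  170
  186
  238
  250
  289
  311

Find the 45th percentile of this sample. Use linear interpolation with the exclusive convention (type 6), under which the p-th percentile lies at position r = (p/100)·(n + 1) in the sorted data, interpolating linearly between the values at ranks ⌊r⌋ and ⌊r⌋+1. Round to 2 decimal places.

141.75

n = 14.
r = (45/100)·(14 + 1) = 6.75.
Rank 6 is 129 and rank 7 is 146.
Interpolate: 129 + 0.75·(146 − 129) = 129 + 0.75·17 = 141.75.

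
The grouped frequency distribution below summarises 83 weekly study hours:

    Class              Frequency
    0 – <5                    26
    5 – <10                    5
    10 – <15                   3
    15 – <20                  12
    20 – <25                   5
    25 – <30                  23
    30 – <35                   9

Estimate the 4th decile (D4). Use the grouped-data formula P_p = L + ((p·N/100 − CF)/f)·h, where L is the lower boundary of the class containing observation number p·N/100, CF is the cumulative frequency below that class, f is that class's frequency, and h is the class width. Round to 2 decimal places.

13.67

N = 83; target position k = 40/100 · 83 = 33.2.
Cumulative frequencies: 26, 31, 34, 46, 51, 74, 83.
Observation 33.2 falls in the class 10 – <15.
L = 10, CF = 31, f = 3, h = 5.
P40 = 10 + ((33.2 − 31)/3)·5 = 10 + 3.66667 = 13.6667.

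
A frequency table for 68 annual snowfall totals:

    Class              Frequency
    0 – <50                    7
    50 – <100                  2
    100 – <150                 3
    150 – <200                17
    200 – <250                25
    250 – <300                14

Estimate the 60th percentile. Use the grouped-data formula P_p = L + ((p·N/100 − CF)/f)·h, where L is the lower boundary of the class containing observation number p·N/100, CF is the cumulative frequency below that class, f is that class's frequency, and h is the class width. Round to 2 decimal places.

223.60

N = 68; target position k = 60/100 · 68 = 40.8.
Cumulative frequencies: 7, 9, 12, 29, 54, 68.
Observation 40.8 falls in the class 200 – <250.
L = 200, CF = 29, f = 25, h = 50.
P60 = 200 + ((40.8 − 29)/25)·50 = 200 + 23.6 = 223.6.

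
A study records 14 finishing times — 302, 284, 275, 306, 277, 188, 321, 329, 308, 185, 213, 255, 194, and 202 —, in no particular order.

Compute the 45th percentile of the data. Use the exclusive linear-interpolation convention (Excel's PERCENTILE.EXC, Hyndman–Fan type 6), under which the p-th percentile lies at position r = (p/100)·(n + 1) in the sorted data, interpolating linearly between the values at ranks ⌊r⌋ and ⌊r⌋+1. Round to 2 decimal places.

Sorted: 185, 188, 194, 202, 213, 255, 275, 277, 284, 302, 306, 308, 321, 329.
n = 14.
r = (45/100)·(14 + 1) = 6.75.
Rank 6 is 255 and rank 7 is 275.
Interpolate: 255 + 0.75·(275 − 255) = 255 + 0.75·20 = 270.

270.00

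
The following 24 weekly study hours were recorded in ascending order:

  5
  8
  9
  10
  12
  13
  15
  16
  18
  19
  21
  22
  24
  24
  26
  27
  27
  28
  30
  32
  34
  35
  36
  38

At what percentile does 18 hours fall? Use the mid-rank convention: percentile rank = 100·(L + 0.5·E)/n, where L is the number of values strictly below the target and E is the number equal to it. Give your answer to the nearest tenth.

Count below 18: L = 8; count equal: E = 1; n = 24.
Percentile rank = 100·(8 + 0.5·1)/24 = 100·8.5/24 = 35.42.

35.4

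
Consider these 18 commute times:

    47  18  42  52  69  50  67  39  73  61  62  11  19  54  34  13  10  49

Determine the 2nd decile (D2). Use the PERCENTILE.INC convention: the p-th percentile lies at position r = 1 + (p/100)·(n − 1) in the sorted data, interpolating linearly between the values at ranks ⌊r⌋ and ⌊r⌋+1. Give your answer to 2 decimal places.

18.40

Sorted: 10, 11, 13, 18, 19, 34, 39, 42, 47, 49, 50, 52, 54, 61, 62, 67, 69, 73.
n = 18.
r = 1 + (20/100)·(18 − 1) = 1 + 3.4 = 4.4.
Rank 4 is 18 and rank 5 is 19.
Interpolate: 18 + 0.4·(19 − 18) = 18 + 0.4·1 = 18.4.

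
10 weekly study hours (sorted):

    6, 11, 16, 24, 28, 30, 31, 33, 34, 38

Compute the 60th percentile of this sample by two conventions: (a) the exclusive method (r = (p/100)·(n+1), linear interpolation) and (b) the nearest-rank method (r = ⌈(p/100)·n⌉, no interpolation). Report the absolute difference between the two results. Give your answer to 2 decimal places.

n = 10.
(a) r = 6.6; between ranks 6 (30) and 7 (31): 30.6.
(b) the nearest-rank method: rank 6 → 30.
|30.6 − 30| = 0.6.

0.60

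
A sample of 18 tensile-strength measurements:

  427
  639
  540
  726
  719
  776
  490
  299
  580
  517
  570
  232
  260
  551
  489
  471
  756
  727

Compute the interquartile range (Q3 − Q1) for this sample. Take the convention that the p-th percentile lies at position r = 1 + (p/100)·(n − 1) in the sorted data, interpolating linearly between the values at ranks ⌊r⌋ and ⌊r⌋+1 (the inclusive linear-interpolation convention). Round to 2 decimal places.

223.50

Sorted: 232, 260, 299, 427, 471, 489, 490, 517, 540, 551, 570, 580, 639, 719, 726, 727, 756, 776.
n = 18.
P25: r = 5.25; ranks 5–6 are 471, 489; interpolating gives 475.5.
P75: r = 13.75; ranks 13–14 are 639, 719; interpolating gives 699.
Difference: 699 − 475.5 = 223.5.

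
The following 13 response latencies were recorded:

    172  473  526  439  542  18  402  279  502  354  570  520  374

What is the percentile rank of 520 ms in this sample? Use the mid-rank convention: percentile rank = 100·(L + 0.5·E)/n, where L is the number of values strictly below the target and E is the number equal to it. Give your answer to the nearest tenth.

73.1

Sorted: 18, 172, 279, 354, 374, 402, 439, 473, 502, 520, 526, 542, 570.
Count below 520: L = 9; count equal: E = 1; n = 13.
Percentile rank = 100·(9 + 0.5·1)/13 = 100·9.5/13 = 73.08.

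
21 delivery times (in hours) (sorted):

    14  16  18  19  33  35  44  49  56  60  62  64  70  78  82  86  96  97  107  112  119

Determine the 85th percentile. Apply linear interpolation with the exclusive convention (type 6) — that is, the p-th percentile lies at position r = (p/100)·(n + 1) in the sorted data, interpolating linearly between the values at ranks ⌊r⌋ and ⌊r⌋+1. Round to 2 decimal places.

n = 21.
r = (85/100)·(21 + 1) = 18.7.
Rank 18 is 97 and rank 19 is 107.
Interpolate: 97 + 0.7·(107 − 97) = 97 + 0.7·10 = 104.

104.00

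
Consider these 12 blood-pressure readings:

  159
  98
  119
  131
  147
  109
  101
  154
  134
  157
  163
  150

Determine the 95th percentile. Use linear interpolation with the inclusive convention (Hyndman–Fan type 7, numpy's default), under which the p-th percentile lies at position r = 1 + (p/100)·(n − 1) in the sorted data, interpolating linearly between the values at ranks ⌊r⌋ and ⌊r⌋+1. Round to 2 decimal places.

Sorted: 98, 101, 109, 119, 131, 134, 147, 150, 154, 157, 159, 163.
n = 12.
r = 1 + (95/100)·(12 − 1) = 1 + 10.45 = 11.45.
Rank 11 is 159 and rank 12 is 163.
Interpolate: 159 + 0.45·(163 − 159) = 159 + 0.45·4 = 160.8.

160.80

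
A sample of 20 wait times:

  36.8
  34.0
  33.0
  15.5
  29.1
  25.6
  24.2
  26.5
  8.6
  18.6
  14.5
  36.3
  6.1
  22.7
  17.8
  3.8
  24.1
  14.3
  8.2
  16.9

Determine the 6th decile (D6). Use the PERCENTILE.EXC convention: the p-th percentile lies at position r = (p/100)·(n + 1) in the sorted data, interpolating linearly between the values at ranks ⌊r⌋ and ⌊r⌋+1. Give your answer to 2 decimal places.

24.16

Sorted: 3.8, 6.1, 8.2, 8.6, 14.3, 14.5, 15.5, 16.9, 17.8, 18.6, 22.7, 24.1, 24.2, 25.6, 26.5, 29.1, 33.0, 34.0, 36.3, 36.8.
n = 20.
r = (60/100)·(20 + 1) = 12.6.
Rank 12 is 24.1 and rank 13 is 24.2.
Interpolate: 24.1 + 0.6·(24.2 − 24.1) = 24.1 + 0.6·0.1 = 24.16.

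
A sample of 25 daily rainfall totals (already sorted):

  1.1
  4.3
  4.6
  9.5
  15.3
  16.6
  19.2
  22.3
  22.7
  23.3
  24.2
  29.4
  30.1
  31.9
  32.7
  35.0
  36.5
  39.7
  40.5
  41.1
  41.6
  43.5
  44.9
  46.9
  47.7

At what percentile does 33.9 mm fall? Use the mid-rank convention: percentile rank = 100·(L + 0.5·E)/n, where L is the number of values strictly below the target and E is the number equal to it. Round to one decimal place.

60.0

Count below 33.9: L = 15; count equal: E = 0; n = 25.
Percentile rank = 100·(15 + 0.5·0)/25 = 100·15/25 = 60.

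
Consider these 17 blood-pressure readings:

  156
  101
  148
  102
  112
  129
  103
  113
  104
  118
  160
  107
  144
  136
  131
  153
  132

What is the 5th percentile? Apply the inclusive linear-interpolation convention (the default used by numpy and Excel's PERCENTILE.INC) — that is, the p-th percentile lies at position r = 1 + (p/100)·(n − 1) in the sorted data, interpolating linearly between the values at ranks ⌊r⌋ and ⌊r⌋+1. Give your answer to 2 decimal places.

101.80

Sorted: 101, 102, 103, 104, 107, 112, 113, 118, 129, 131, 132, 136, 144, 148, 153, 156, 160.
n = 17.
r = 1 + (5/100)·(17 − 1) = 1 + 0.8 = 1.8.
Rank 1 is 101 and rank 2 is 102.
Interpolate: 101 + 0.8·(102 − 101) = 101 + 0.8·1 = 101.8.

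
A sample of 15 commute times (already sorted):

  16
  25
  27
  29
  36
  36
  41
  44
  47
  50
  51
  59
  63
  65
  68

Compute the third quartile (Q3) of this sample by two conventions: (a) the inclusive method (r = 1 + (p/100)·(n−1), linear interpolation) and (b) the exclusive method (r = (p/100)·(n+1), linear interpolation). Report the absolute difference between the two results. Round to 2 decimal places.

4.00

n = 15.
(a) r = 11.5; between ranks 11 (51) and 12 (59): 55.
(b) r = 12 → value at rank 12 = 59.
|55 − 59| = 4.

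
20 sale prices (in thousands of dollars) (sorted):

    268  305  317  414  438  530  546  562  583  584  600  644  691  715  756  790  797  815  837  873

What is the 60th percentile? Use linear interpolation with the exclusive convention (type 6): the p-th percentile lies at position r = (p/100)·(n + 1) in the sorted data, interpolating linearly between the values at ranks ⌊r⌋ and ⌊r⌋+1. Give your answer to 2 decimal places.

672.20

n = 20.
r = (60/100)·(20 + 1) = 12.6.
Rank 12 is 644 and rank 13 is 691.
Interpolate: 644 + 0.6·(691 − 644) = 644 + 0.6·47 = 672.2.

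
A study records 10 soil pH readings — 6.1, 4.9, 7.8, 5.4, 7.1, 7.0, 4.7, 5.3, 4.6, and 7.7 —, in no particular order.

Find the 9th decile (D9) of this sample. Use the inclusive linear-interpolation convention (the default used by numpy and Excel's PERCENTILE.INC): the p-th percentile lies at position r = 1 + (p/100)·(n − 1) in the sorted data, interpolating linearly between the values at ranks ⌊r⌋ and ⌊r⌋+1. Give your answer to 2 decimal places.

7.71

Sorted: 4.6, 4.7, 4.9, 5.3, 5.4, 6.1, 7.0, 7.1, 7.7, 7.8.
n = 10.
r = 1 + (90/100)·(10 − 1) = 1 + 8.1 = 9.1.
Rank 9 is 7.7 and rank 10 is 7.8.
Interpolate: 7.7 + 0.1·(7.8 − 7.7) = 7.7 + 0.1·0.1 = 7.71.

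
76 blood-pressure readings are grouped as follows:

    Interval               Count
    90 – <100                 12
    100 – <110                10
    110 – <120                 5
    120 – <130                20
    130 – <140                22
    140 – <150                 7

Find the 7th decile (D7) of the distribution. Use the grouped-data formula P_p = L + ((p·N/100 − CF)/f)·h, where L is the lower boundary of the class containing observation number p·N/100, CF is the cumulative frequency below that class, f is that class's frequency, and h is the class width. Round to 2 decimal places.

132.82

N = 76; target position k = 70/100 · 76 = 53.2.
Cumulative frequencies: 12, 22, 27, 47, 69, 76.
Observation 53.2 falls in the class 130 – <140.
L = 130, CF = 47, f = 22, h = 10.
P70 = 130 + ((53.2 − 47)/22)·10 = 130 + 2.81818 = 132.818.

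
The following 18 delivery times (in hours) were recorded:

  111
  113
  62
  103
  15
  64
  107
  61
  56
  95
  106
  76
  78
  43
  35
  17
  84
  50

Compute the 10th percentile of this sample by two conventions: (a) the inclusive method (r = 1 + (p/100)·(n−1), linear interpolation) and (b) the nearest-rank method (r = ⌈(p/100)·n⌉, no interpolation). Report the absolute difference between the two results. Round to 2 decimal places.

Sorted: 15, 17, 35, 43, 50, 56, 61, 62, 64, 76, 78, 84, 95, 103, 106, 107, 111, 113.
n = 18.
(a) r = 2.7; between ranks 2 (17) and 3 (35): 29.6.
(b) the nearest-rank method: rank 2 → 17.
|29.6 − 17| = 12.6.

12.60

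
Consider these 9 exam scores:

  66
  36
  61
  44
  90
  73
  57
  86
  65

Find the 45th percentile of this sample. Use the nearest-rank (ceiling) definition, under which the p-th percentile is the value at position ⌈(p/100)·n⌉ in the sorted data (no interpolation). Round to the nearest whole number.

65

Sorted: 36, 44, 57, 61, 65, 66, 73, 86, 90.
n = 9.
Position = ⌈45/100 · 9⌉ = ⌈4.05⌉ = 5.
The value at rank 5 is 65.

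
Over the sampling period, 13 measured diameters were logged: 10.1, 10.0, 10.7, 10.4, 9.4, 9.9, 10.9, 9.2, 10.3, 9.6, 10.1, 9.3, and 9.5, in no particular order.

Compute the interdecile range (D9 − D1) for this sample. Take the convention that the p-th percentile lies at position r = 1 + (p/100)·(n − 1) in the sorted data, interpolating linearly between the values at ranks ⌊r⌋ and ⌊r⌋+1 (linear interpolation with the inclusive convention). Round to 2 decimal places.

1.32

Sorted: 9.2, 9.3, 9.4, 9.5, 9.6, 9.9, 10.0, 10.1, 10.1, 10.3, 10.4, 10.7, 10.9.
n = 13.
P10: r = 2.2; ranks 2–3 are 9.3, 9.4; interpolating gives 9.32.
P90: r = 11.8; ranks 11–12 are 10.4, 10.7; interpolating gives 10.64.
Difference: 10.64 − 9.32 = 1.32.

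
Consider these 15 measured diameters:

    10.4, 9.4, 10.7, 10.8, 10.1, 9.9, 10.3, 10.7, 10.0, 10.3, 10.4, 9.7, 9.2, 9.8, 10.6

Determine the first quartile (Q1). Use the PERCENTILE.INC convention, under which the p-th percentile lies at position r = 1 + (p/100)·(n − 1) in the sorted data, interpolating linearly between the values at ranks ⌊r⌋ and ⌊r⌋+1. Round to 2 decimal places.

Sorted: 9.2, 9.4, 9.7, 9.8, 9.9, 10.0, 10.1, 10.3, 10.3, 10.4, 10.4, 10.6, 10.7, 10.7, 10.8.
n = 15.
r = 1 + (25/100)·(15 − 1) = 1 + 3.5 = 4.5.
Rank 4 is 9.8 and rank 5 is 9.9.
Interpolate: 9.8 + 0.5·(9.9 − 9.8) = 9.8 + 0.5·0.1 = 9.85.

9.85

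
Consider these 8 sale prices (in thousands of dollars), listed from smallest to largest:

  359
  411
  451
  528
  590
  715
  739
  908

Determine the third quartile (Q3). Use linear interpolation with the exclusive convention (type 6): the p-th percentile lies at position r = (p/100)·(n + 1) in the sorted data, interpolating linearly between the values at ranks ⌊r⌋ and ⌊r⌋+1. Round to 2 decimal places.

733.00

n = 8.
r = (75/100)·(8 + 1) = 6.75.
Rank 6 is 715 and rank 7 is 739.
Interpolate: 715 + 0.75·(739 − 715) = 715 + 0.75·24 = 733.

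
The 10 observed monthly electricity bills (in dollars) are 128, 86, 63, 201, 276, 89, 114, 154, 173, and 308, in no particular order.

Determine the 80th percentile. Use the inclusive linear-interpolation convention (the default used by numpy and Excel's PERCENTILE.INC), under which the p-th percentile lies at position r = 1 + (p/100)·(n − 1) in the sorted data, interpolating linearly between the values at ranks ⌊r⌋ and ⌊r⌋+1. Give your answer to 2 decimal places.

216.00

Sorted: 63, 86, 89, 114, 128, 154, 173, 201, 276, 308.
n = 10.
r = 1 + (80/100)·(10 − 1) = 1 + 7.2 = 8.2.
Rank 8 is 201 and rank 9 is 276.
Interpolate: 201 + 0.2·(276 − 201) = 201 + 0.2·75 = 216.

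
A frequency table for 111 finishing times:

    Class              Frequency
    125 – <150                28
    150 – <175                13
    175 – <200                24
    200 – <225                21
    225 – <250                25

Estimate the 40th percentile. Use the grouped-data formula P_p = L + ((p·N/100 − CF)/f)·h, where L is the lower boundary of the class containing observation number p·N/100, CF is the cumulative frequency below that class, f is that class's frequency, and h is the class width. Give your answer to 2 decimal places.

N = 111; target position k = 40/100 · 111 = 44.4.
Cumulative frequencies: 28, 41, 65, 86, 111.
Observation 44.4 falls in the class 175 – <200.
L = 175, CF = 41, f = 24, h = 25.
P40 = 175 + ((44.4 − 41)/24)·25 = 175 + 3.54167 = 178.542.

178.54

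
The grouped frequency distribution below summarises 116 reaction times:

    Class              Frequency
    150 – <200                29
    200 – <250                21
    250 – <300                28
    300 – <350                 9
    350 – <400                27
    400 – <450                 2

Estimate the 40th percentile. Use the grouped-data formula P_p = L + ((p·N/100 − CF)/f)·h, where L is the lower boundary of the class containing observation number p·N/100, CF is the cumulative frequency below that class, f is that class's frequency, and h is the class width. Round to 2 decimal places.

N = 116; target position k = 40/100 · 116 = 46.4.
Cumulative frequencies: 29, 50, 78, 87, 114, 116.
Observation 46.4 falls in the class 200 – <250.
L = 200, CF = 29, f = 21, h = 50.
P40 = 200 + ((46.4 − 29)/21)·50 = 200 + 41.4286 = 241.429.

241.43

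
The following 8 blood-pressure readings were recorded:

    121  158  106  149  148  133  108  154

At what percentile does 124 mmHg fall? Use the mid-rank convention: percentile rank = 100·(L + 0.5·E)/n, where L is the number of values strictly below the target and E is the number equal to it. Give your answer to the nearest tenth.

Sorted: 106, 108, 121, 133, 148, 149, 154, 158.
Count below 124: L = 3; count equal: E = 0; n = 8.
Percentile rank = 100·(3 + 0.5·0)/8 = 100·3/8 = 37.5.

37.5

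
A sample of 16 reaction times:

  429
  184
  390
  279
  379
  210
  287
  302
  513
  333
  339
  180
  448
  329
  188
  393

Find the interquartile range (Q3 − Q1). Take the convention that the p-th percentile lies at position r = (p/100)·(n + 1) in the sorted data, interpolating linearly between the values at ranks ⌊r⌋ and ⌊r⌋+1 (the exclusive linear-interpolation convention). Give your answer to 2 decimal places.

Sorted: 180, 184, 188, 210, 279, 287, 302, 329, 333, 339, 379, 390, 393, 429, 448, 513.
n = 16.
P25: r = 4.25; ranks 4–5 are 210, 279; interpolating gives 227.25.
P75: r = 12.75; ranks 12–13 are 390, 393; interpolating gives 392.25.
Difference: 392.25 − 227.25 = 165.

165.00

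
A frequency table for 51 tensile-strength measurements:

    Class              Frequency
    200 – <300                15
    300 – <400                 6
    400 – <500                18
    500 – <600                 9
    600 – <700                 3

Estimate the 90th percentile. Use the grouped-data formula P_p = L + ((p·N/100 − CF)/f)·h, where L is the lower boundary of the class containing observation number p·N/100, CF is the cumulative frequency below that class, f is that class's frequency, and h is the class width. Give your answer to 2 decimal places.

N = 51; target position k = 90/100 · 51 = 45.9.
Cumulative frequencies: 15, 21, 39, 48, 51.
Observation 45.9 falls in the class 500 – <600.
L = 500, CF = 39, f = 9, h = 100.
P90 = 500 + ((45.9 − 39)/9)·100 = 500 + 76.6667 = 576.667.

576.67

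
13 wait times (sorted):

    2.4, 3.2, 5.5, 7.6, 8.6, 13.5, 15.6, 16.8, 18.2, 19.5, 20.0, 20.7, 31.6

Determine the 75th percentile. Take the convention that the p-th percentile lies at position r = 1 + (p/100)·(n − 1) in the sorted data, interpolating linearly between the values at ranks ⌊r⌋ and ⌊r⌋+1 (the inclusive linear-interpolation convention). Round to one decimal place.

19.5

n = 13.
r = 1 + (75/100)·(13 − 1) = 1 + 9 = 10.
r is an integer, so P75 is the value at rank 10: 19.5.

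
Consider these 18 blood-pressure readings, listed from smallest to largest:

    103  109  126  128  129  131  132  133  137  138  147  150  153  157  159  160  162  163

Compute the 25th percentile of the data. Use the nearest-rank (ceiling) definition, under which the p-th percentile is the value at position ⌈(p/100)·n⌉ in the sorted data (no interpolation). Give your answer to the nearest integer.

n = 18.
Position = ⌈25/100 · 18⌉ = ⌈4.5⌉ = 5.
The value at rank 5 is 129.

129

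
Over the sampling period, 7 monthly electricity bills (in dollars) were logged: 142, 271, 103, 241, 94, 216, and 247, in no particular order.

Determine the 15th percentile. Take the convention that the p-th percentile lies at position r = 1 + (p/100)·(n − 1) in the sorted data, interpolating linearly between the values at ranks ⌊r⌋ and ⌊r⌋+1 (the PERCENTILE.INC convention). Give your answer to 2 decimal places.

102.10

Sorted: 94, 103, 142, 216, 241, 247, 271.
n = 7.
r = 1 + (15/100)·(7 − 1) = 1 + 0.9 = 1.9.
Rank 1 is 94 and rank 2 is 103.
Interpolate: 94 + 0.9·(103 − 94) = 94 + 0.9·9 = 102.1.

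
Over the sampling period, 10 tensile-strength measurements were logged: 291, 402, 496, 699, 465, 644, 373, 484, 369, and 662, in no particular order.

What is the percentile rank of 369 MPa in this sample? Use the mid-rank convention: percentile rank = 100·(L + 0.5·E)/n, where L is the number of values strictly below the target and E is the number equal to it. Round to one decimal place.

15.0

Sorted: 291, 369, 373, 402, 465, 484, 496, 644, 662, 699.
Count below 369: L = 1; count equal: E = 1; n = 10.
Percentile rank = 100·(1 + 0.5·1)/10 = 100·1.5/10 = 15.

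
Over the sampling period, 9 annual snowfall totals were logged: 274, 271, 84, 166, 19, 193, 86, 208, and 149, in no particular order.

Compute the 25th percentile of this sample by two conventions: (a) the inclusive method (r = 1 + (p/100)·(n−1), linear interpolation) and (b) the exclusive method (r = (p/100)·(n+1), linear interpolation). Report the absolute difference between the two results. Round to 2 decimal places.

1.00

Sorted: 19, 84, 86, 149, 166, 193, 208, 271, 274.
n = 9.
(a) r = 3 → value at rank 3 = 86.
(b) r = 2.5; between ranks 2 (84) and 3 (86): 85.
|86 − 85| = 1.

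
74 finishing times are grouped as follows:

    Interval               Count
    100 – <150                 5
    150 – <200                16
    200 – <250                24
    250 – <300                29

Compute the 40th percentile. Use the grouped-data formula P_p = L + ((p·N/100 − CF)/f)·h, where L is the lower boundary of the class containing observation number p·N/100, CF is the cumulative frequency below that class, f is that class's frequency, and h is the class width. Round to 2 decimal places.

N = 74; target position k = 40/100 · 74 = 29.6.
Cumulative frequencies: 5, 21, 45, 74.
Observation 29.6 falls in the class 200 – <250.
L = 200, CF = 21, f = 24, h = 50.
P40 = 200 + ((29.6 − 21)/24)·50 = 200 + 17.9167 = 217.917.

217.92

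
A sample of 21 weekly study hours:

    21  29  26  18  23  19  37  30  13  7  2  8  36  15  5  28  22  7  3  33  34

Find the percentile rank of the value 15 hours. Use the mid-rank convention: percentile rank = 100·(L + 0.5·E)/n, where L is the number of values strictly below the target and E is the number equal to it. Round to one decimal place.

35.7

Sorted: 2, 3, 5, 7, 7, 8, 13, 15, 18, 19, 21, 22, 23, 26, 28, 29, 30, 33, 34, 36, 37.
Count below 15: L = 7; count equal: E = 1; n = 21.
Percentile rank = 100·(7 + 0.5·1)/21 = 100·7.5/21 = 35.71.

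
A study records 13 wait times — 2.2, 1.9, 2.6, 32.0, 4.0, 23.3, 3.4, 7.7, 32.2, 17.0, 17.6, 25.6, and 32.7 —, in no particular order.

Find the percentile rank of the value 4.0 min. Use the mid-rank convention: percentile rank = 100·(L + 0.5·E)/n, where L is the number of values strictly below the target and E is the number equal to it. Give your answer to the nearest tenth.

34.6

Sorted: 1.9, 2.2, 2.6, 3.4, 4.0, 7.7, 17.0, 17.6, 23.3, 25.6, 32.0, 32.2, 32.7.
Count below 4.0: L = 4; count equal: E = 1; n = 13.
Percentile rank = 100·(4 + 0.5·1)/13 = 100·4.5/13 = 34.62.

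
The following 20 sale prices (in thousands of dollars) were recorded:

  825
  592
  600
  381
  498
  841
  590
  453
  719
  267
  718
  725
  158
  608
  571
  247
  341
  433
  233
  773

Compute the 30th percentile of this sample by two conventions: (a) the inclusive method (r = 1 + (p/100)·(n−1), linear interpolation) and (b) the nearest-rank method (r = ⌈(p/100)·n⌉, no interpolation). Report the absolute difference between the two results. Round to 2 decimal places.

36.40

Sorted: 158, 233, 247, 267, 341, 381, 433, 453, 498, 571, 590, 592, 600, 608, 718, 719, 725, 773, 825, 841.
n = 20.
(a) r = 6.7; between ranks 6 (381) and 7 (433): 417.4.
(b) the nearest-rank method: rank 6 → 381.
|417.4 − 381| = 36.4.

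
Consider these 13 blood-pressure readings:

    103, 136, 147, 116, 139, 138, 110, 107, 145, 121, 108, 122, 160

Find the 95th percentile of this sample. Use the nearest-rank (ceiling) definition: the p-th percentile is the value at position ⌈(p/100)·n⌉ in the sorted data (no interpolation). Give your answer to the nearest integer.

Sorted: 103, 107, 108, 110, 116, 121, 122, 136, 138, 139, 145, 147, 160.
n = 13.
Position = ⌈95/100 · 13⌉ = ⌈12.35⌉ = 13.
The value at rank 13 is 160.

160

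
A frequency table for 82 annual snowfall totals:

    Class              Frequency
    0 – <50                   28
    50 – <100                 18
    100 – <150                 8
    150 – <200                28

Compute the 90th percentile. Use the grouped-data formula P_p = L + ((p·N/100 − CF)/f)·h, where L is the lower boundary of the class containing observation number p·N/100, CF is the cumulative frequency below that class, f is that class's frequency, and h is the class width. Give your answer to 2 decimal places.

N = 82; target position k = 90/100 · 82 = 73.8.
Cumulative frequencies: 28, 46, 54, 82.
Observation 73.8 falls in the class 150 – <200.
L = 150, CF = 54, f = 28, h = 50.
P90 = 150 + ((73.8 − 54)/28)·50 = 150 + 35.3571 = 185.357.

185.36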